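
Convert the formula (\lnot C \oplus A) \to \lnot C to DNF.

(\lnot C \oplus A) \to \lnot C
≡ \lnot (\lnot C \oplus A) \lor \lnot C   [eliminate \to]
≡ \lnot ((\lnot C \land \lnot A) \lor (\lnot \lnot C \land A)) \lor \lnot C   [expand \oplus]
≡ (\lnot (\lnot C \land \lnot A) \land \lnot (\lnot \lnot C \land A)) \lor \lnot C   [De Morgan]
≡ ((\lnot \lnot C \lor \lnot \lnot A) \land \lnot (\lnot \lnot C \land A)) \lor \lnot C   [De Morgan]
≡ ((C \lor \lnot \lnot A) \land \lnot (\lnot \lnot C \land A)) \lor \lnot C   [double negation]
≡ ((C \lor A) \land \lnot (\lnot \lnot C \land A)) \lor \lnot C   [double negation]
≡ ((C \lor A) \land (\lnot \lnot \lnot C \lor \lnot A)) \lor \lnot C   [De Morgan]
≡ ((C \lor A) \land (\lnot C \lor \lnot A)) \lor \lnot C   [double negation]
≡ (C \land \lnot C) \lor (C \land \lnot A) \lor (A \land \lnot C) \lor (A \land \lnot A) \lor \lnot C   [distribute \land over \lor]
≡ (C \land \lnot A) \lor \lnot C   [simplify]

(C \land \lnot A) \lor \lnot C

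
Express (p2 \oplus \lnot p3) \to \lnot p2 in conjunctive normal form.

\lnot p2 \lor \lnot p3

(p2 \oplus \lnot p3) \to \lnot p2
≡ \lnot (p2 \oplus \lnot p3) \lor \lnot p2   [eliminate \to]
≡ \lnot ((p2 \lor \lnot p3) \land \lnot (p2 \land \lnot p3)) \lor \lnot p2   [expand \oplus]
≡ \lnot (p2 \lor \lnot p3) \lor \lnot \lnot (p2 \land \lnot p3) \lor \lnot p2   [De Morgan]
≡ (\lnot p2 \land \lnot \lnot p3) \lor \lnot \lnot (p2 \land \lnot p3) \lor \lnot p2   [De Morgan]
≡ (\lnot p2 \land p3) \lor \lnot \lnot (p2 \land \lnot p3) \lor \lnot p2   [double negation]
≡ (\lnot p2 \land p3) \lor (p2 \land \lnot p3) \lor \lnot p2   [double negation]
≡ (\lnot p2 \lor p2 \lor \lnot p2) \land (\lnot p2 \lor \lnot p3 \lor \lnot p2) \land (p3 \lor p2 \lor \lnot p2) \land (p3 \lor \lnot p3 \lor \lnot p2)   [distribute \lor over \land]
≡ \lnot p2 \lor \lnot p3   [simplify]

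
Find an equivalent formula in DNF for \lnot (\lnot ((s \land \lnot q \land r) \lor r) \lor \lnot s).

r \land s

\lnot (\lnot ((s \land \lnot q \land r) \lor r) \lor \lnot s)
⇔ \lnot \lnot ((s \land \lnot q \land r) \lor r) \land \lnot \lnot s   [De Morgan]
⇔ ((s \land \lnot q \land r) \lor r) \land \lnot \lnot s   [double negation]
⇔ ((s \land \lnot q \land r) \lor r) \land s   [double negation]
⇔ (s \land \lnot q \land r \land s) \lor (r \land s)   [distribute \land over \lor]
⇔ r \land s   [simplify]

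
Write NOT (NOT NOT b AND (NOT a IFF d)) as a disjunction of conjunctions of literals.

NOT (NOT NOT b AND (NOT a IFF d))
⇔ NOT (NOT NOT b AND (NOT a IMPLIES d) AND (d IMPLIES NOT a))   [eliminate IFF]
⇔ NOT (NOT NOT b AND (NOT NOT a OR d) AND (d IMPLIES NOT a))   [eliminate IMPLIES]
⇔ NOT (NOT NOT b AND (NOT NOT a OR d) AND (NOT d OR NOT a))   [eliminate IMPLIES]
⇔ NOT NOT NOT b OR NOT (NOT NOT a OR d) OR NOT (NOT d OR NOT a)   [De Morgan]
⇔ NOT b OR NOT (NOT NOT a OR d) OR NOT (NOT d OR NOT a)   [double negation]
⇔ NOT b OR (NOT NOT NOT a AND NOT d) OR NOT (NOT d OR NOT a)   [De Morgan]
⇔ NOT b OR (NOT a AND NOT d) OR NOT (NOT d OR NOT a)   [double negation]
⇔ NOT b OR (NOT a AND NOT d) OR (NOT NOT d AND NOT NOT a)   [De Morgan]
⇔ NOT b OR (NOT a AND NOT d) OR (d AND NOT NOT a)   [double negation]
⇔ NOT b OR (NOT a AND NOT d) OR (d AND a)   [double negation]

NOT b OR (NOT a AND NOT d) OR (d AND a)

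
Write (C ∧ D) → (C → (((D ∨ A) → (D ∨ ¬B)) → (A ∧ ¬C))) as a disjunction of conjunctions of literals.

(C ∧ D) → (C → (((D ∨ A) → (D ∨ ¬B)) → (A ∧ ¬C)))
≡ ¬(C ∧ D) ∨ (C → (((D ∨ A) → (D ∨ ¬B)) → (A ∧ ¬C)))   — eliminate →
≡ ¬(C ∧ D) ∨ ¬C ∨ (((D ∨ A) → (D ∨ ¬B)) → (A ∧ ¬C))   — eliminate →
≡ ¬(C ∧ D) ∨ ¬C ∨ ¬((D ∨ A) → (D ∨ ¬B)) ∨ (A ∧ ¬C)   — eliminate →
≡ ¬(C ∧ D) ∨ ¬C ∨ ¬(¬(D ∨ A) ∨ D ∨ ¬B) ∨ (A ∧ ¬C)   — eliminate →
≡ ¬C ∨ ¬D ∨ ¬C ∨ ¬(¬(D ∨ A) ∨ D ∨ ¬B) ∨ (A ∧ ¬C)   — De Morgan
≡ ¬C ∨ ¬D ∨ ¬C ∨ (¬¬(D ∨ A) ∧ ¬D ∧ ¬¬B) ∨ (A ∧ ¬C)   — De Morgan
≡ ¬C ∨ ¬D ∨ ¬C ∨ ((D ∨ A) ∧ ¬D ∧ ¬¬B) ∨ (A ∧ ¬C)   — double negation
≡ ¬C ∨ ¬D ∨ ¬C ∨ ((D ∨ A) ∧ ¬D ∧ B) ∨ (A ∧ ¬C)   — double negation
≡ ¬C ∨ ¬D ∨ ¬C ∨ (D ∧ ¬D ∧ B) ∨ (A ∧ ¬D ∧ B) ∨ (A ∧ ¬C)   — distribute ∧ over ∨
≡ ¬C ∨ ¬D   — simplify

¬C ∨ ¬D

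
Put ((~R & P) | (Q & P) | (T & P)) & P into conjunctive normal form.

(~R | Q | T) & P

((~R & P) | (Q & P) | (T & P)) & P
⇔ (~R | Q | T) & (~R | Q | P) & (~R | P | T) & (~R | P | P) & (P | Q | T) & (P | Q | P) & (P | P | T) & (P | P | P) & P   [distribute | over &]
⇔ (~R | Q | T) & P   [simplify]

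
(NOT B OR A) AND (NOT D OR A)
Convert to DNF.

(NOT B AND NOT D) OR A

(NOT B OR A) AND (NOT D OR A)
≡ (NOT B AND NOT D) OR (NOT B AND A) OR (A AND NOT D) OR (A AND A)   (distribute AND over OR)
≡ (NOT B AND NOT D) OR A   (simplify)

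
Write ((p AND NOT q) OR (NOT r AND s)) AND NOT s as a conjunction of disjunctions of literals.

((p AND NOT q) OR (NOT r AND s)) AND NOT s
⇔ (p OR NOT r) AND (p OR s) AND (NOT q OR NOT r) AND (NOT q OR s) AND NOT s   (distribute OR over AND)

(p OR NOT r) AND (p OR s) AND (NOT q OR NOT r) AND (NOT q OR s) AND NOT s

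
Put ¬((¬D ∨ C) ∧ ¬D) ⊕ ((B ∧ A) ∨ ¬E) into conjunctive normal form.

(D ∨ B ∨ ¬E) ∧ (D ∨ A ∨ ¬E) ∧ (¬D ∨ ¬B ∨ ¬A) ∧ (¬D ∨ E)

¬((¬D ∨ C) ∧ ¬D) ⊕ ((B ∧ A) ∨ ¬E)
≡ (¬((¬D ∨ C) ∧ ¬D) ∨ (B ∧ A) ∨ ¬E) ∧ ¬(¬((¬D ∨ C) ∧ ¬D) ∧ ((B ∧ A) ∨ ¬E))
≡ (¬(¬D ∨ C) ∨ ¬¬D ∨ (B ∧ A) ∨ ¬E) ∧ ¬(¬((¬D ∨ C) ∧ ¬D) ∧ ((B ∧ A) ∨ ¬E))
≡ ((¬¬D ∧ ¬C) ∨ ¬¬D ∨ (B ∧ A) ∨ ¬E) ∧ ¬(¬((¬D ∨ C) ∧ ¬D) ∧ ((B ∧ A) ∨ ¬E))
≡ ((D ∧ ¬C) ∨ ¬¬D ∨ (B ∧ A) ∨ ¬E) ∧ ¬(¬((¬D ∨ C) ∧ ¬D) ∧ ((B ∧ A) ∨ ¬E))
≡ ((D ∧ ¬C) ∨ D ∨ (B ∧ A) ∨ ¬E) ∧ ¬(¬((¬D ∨ C) ∧ ¬D) ∧ ((B ∧ A) ∨ ¬E))
≡ ((D ∧ ¬C) ∨ D ∨ (B ∧ A) ∨ ¬E) ∧ (¬¬((¬D ∨ C) ∧ ¬D) ∨ ¬((B ∧ A) ∨ ¬E))
≡ ((D ∧ ¬C) ∨ D ∨ (B ∧ A) ∨ ¬E) ∧ (((¬D ∨ C) ∧ ¬D) ∨ ¬((B ∧ A) ∨ ¬E))
≡ ((D ∧ ¬C) ∨ D ∨ (B ∧ A) ∨ ¬E) ∧ (((¬D ∨ C) ∧ ¬D) ∨ (¬(B ∧ A) ∧ ¬¬E))
≡ ((D ∧ ¬C) ∨ D ∨ (B ∧ A) ∨ ¬E) ∧ (((¬D ∨ C) ∧ ¬D) ∨ ((¬B ∨ ¬A) ∧ ¬¬E))
≡ ((D ∧ ¬C) ∨ D ∨ (B ∧ A) ∨ ¬E) ∧ (((¬D ∨ C) ∧ ¬D) ∨ ((¬B ∨ ¬A) ∧ E))
≡ (D ∨ D ∨ B ∨ ¬E) ∧ (D ∨ D ∨ A ∨ ¬E) ∧ (¬C ∨ D ∨ B ∨ ¬E) ∧ (¬C ∨ D ∨ A ∨ ¬E) ∧ (¬D ∨ C ∨ ¬B ∨ ¬A) ∧ (¬D ∨ C ∨ E) ∧ (¬D ∨ ¬B ∨ ¬A) ∧ (¬D ∨ E)
≡ (D ∨ B ∨ ¬E) ∧ (D ∨ A ∨ ¬E) ∧ (¬D ∨ ¬B ∨ ¬A) ∧ (¬D ∨ E)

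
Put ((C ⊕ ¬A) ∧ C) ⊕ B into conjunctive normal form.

((C ⊕ ¬A) ∧ C) ⊕ B
≡ (((C ⊕ ¬A) ∧ C) ∨ B) ∧ ¬((C ⊕ ¬A) ∧ C ∧ B)   [expand ⊕]
≡ (((C ∨ ¬A) ∧ ¬(C ∧ ¬A) ∧ C) ∨ B) ∧ ¬((C ⊕ ¬A) ∧ C ∧ B)   [expand ⊕]
≡ (((C ∨ ¬A) ∧ ¬(C ∧ ¬A) ∧ C) ∨ B) ∧ ¬((C ∨ ¬A) ∧ ¬(C ∧ ¬A) ∧ C ∧ B)   [expand ⊕]
≡ (((C ∨ ¬A) ∧ (¬C ∨ ¬¬A) ∧ C) ∨ B) ∧ ¬((C ∨ ¬A) ∧ ¬(C ∧ ¬A) ∧ C ∧ B)   [De Morgan]
≡ (((C ∨ ¬A) ∧ (¬C ∨ A) ∧ C) ∨ B) ∧ ¬((C ∨ ¬A) ∧ ¬(C ∧ ¬A) ∧ C ∧ B)   [double negation]
≡ (((C ∨ ¬A) ∧ (¬C ∨ A) ∧ C) ∨ B) ∧ (¬(C ∨ ¬A) ∨ ¬¬(C ∧ ¬A) ∨ ¬C ∨ ¬B)   [De Morgan]
≡ (((C ∨ ¬A) ∧ (¬C ∨ A) ∧ C) ∨ B) ∧ ((¬C ∧ ¬¬A) ∨ ¬¬(C ∧ ¬A) ∨ ¬C ∨ ¬B)   [De Morgan]
≡ (((C ∨ ¬A) ∧ (¬C ∨ A) ∧ C) ∨ B) ∧ ((¬C ∧ A) ∨ ¬¬(C ∧ ¬A) ∨ ¬C ∨ ¬B)   [double negation]
≡ (((C ∨ ¬A) ∧ (¬C ∨ A) ∧ C) ∨ B) ∧ ((¬C ∧ A) ∨ (C ∧ ¬A) ∨ ¬C ∨ ¬B)   [double negation]
≡ (C ∨ ¬A ∨ B) ∧ (¬C ∨ A ∨ B) ∧ (C ∨ B) ∧ (¬C ∨ C ∨ ¬C ∨ ¬B) ∧ (¬C ∨ ¬A ∨ ¬C ∨ ¬B) ∧ (A ∨ C ∨ ¬C ∨ ¬B) ∧ (A ∨ ¬A ∨ ¬C ∨ ¬B)   [distribute ∨ over ∧]
≡ (¬C ∨ A ∨ B) ∧ (C ∨ B) ∧ (¬C ∨ ¬A ∨ ¬B)   [simplify]

(¬C ∨ A ∨ B) ∧ (C ∨ B) ∧ (¬C ∨ ¬A ∨ ¬B)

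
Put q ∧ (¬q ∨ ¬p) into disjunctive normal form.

q ∧ (¬q ∨ ¬p)
= (q ∧ ¬q) ∨ (q ∧ ¬p)   (distribute ∧ over ∨)
= q ∧ ¬p   (simplify)

q ∧ ¬p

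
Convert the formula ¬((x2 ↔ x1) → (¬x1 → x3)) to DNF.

¬x2 ∧ ¬x1 ∧ ¬x3

¬((x2 ↔ x1) → (¬x1 → x3))
= ¬(¬(x2 ↔ x1) ∨ (¬x1 → x3))   (eliminate →)
= ¬(¬((x2 → x1) ∧ (x1 → x2)) ∨ (¬x1 → x3))   (eliminate ↔)
= ¬(¬((¬x2 ∨ x1) ∧ (x1 → x2)) ∨ (¬x1 → x3))   (eliminate →)
= ¬(¬((¬x2 ∨ x1) ∧ (¬x1 ∨ x2)) ∨ (¬x1 → x3))   (eliminate →)
= ¬(¬((¬x2 ∨ x1) ∧ (¬x1 ∨ x2)) ∨ ¬¬x1 ∨ x3)   (eliminate →)
= ¬¬((¬x2 ∨ x1) ∧ (¬x1 ∨ x2)) ∧ ¬¬¬x1 ∧ ¬x3   (De Morgan)
= (¬x2 ∨ x1) ∧ (¬x1 ∨ x2) ∧ ¬¬¬x1 ∧ ¬x3   (double negation)
= (¬x2 ∨ x1) ∧ (¬x1 ∨ x2) ∧ ¬x1 ∧ ¬x3   (double negation)
= ¬x2 ∧ ¬x1 ∧ ¬x1 ∧ ¬x3 ∨ ¬x2 ∧ x2 ∧ ¬x1 ∧ ¬x3 ∨ x1 ∧ ¬x1 ∧ ¬x1 ∧ ¬x3 ∨ x1 ∧ x2 ∧ ¬x1 ∧ ¬x3   (distribute ∧ over ∨)
= ¬x2 ∧ ¬x1 ∧ ¬x3   (simplify)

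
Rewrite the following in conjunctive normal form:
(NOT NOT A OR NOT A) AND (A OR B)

(NOT NOT A OR NOT A) AND (A OR B)
= (A OR NOT A) AND (A OR B)   — double negation
= A OR B   — simplify

A OR B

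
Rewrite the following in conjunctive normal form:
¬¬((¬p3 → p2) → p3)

¬¬((¬p3 → p2) → p3)
⇔ ¬¬(¬(¬p3 → p2) ∨ p3)   [eliminate →]
⇔ ¬¬(¬(¬¬p3 ∨ p2) ∨ p3)   [eliminate →]
⇔ ¬(¬¬p3 ∨ p2) ∨ p3   [double negation]
⇔ (¬¬¬p3 ∧ ¬p2) ∨ p3   [De Morgan]
⇔ (¬p3 ∧ ¬p2) ∨ p3   [double negation]
⇔ (¬p3 ∨ p3) ∧ (¬p2 ∨ p3)   [distribute ∨ over ∧]
⇔ ¬p2 ∨ p3   [simplify]

¬p2 ∨ p3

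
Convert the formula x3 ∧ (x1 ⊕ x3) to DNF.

x3 ∧ (x1 ⊕ x3)
≡ x3 ∧ ((x1 ∧ ¬x3) ∨ (¬x1 ∧ x3))
≡ (x3 ∧ x1 ∧ ¬x3) ∨ (x3 ∧ ¬x1 ∧ x3)
≡ x3 ∧ ¬x1

x3 ∧ ¬x1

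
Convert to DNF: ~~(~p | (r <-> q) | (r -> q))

~p | ~r | q

~~(~p | (r <-> q) | (r -> q))
≡ ~~(~p | ((r -> q) & (q -> r)) | (r -> q))   — eliminate <->
≡ ~~(~p | ((~r | q) & (q -> r)) | (r -> q))   — eliminate ->
≡ ~~(~p | ((~r | q) & (~q | r)) | (r -> q))   — eliminate ->
≡ ~~(~p | ((~r | q) & (~q | r)) | ~r | q)   — eliminate ->
≡ ~p | ((~r | q) & (~q | r)) | ~r | q   — double negation
≡ ~p | (~r & ~q) | (~r & r) | (q & ~q) | (q & r) | ~r | q   — distribute & over |
≡ ~p | ~r | q   — simplify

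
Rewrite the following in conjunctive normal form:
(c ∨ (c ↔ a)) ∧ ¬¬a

(c ∨ (c ↔ a)) ∧ ¬¬a
= (c ∨ ((c → a) ∧ (a → c))) ∧ ¬¬a   [eliminate ↔]
= (c ∨ ((¬c ∨ a) ∧ (a → c))) ∧ ¬¬a   [eliminate →]
= (c ∨ ((¬c ∨ a) ∧ (¬a ∨ c))) ∧ ¬¬a   [eliminate →]
= (c ∨ ((¬c ∨ a) ∧ (¬a ∨ c))) ∧ a   [double negation]
= (c ∨ ¬c ∨ a) ∧ (c ∨ ¬a ∨ c) ∧ a   [distribute ∨ over ∧]
= (c ∨ ¬a) ∧ a   [simplify]

(c ∨ ¬a) ∧ a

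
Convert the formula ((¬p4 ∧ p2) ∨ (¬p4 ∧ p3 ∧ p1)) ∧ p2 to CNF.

((¬p4 ∧ p2) ∨ (¬p4 ∧ p3 ∧ p1)) ∧ p2
= (¬p4 ∨ ¬p4) ∧ (¬p4 ∨ p3) ∧ (¬p4 ∨ p1) ∧ (p2 ∨ ¬p4) ∧ (p2 ∨ p3) ∧ (p2 ∨ p1) ∧ p2   [distribute ∨ over ∧]
= ¬p4 ∧ p2   [simplify]

¬p4 ∧ p2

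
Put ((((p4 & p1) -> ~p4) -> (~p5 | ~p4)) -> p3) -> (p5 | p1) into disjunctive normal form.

((((p4 & p1) -> ~p4) -> (~p5 | ~p4)) -> p3) -> (p5 | p1)
≡ ~((((p4 & p1) -> ~p4) -> (~p5 | ~p4)) -> p3) | p5 | p1   (eliminate ->)
≡ ~(~(((p4 & p1) -> ~p4) -> (~p5 | ~p4)) | p3) | p5 | p1   (eliminate ->)
≡ ~(~(~((p4 & p1) -> ~p4) | ~p5 | ~p4) | p3) | p5 | p1   (eliminate ->)
≡ ~(~(~(~(p4 & p1) | ~p4) | ~p5 | ~p4) | p3) | p5 | p1   (eliminate ->)
≡ (~~(~(~(p4 & p1) | ~p4) | ~p5 | ~p4) & ~p3) | p5 | p1   (De Morgan)
≡ ((~(~(p4 & p1) | ~p4) | ~p5 | ~p4) & ~p3) | p5 | p1   (double negation)
≡ (((~~(p4 & p1) & ~~p4) | ~p5 | ~p4) & ~p3) | p5 | p1   (De Morgan)
≡ (((p4 & p1 & ~~p4) | ~p5 | ~p4) & ~p3) | p5 | p1   (double negation)
≡ (((p4 & p1 & p4) | ~p5 | ~p4) & ~p3) | p5 | p1   (double negation)
≡ (p4 & p1 & p4 & ~p3) | (~p5 & ~p3) | (~p4 & ~p3) | p5 | p1   (distribute & over |)
≡ (~p5 & ~p3) | (~p4 & ~p3) | p5 | p1   (simplify)

(~p5 & ~p3) | (~p4 & ~p3) | p5 | p1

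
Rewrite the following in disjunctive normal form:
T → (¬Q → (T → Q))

¬T ∨ Q

T → (¬Q → (T → Q))
= ¬T ∨ (¬Q → (T → Q))
= ¬T ∨ ¬¬Q ∨ (T → Q)
= ¬T ∨ ¬¬Q ∨ ¬T ∨ Q
= ¬T ∨ Q ∨ ¬T ∨ Q
= ¬T ∨ Q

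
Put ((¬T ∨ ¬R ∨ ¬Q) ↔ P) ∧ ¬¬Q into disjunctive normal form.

((¬T ∨ ¬R ∨ ¬Q) ↔ P) ∧ ¬¬Q
= ((¬T ∨ ¬R ∨ ¬Q) → P) ∧ (P → (¬T ∨ ¬R ∨ ¬Q)) ∧ ¬¬Q   [eliminate ↔]
= (¬(¬T ∨ ¬R ∨ ¬Q) ∨ P) ∧ (P → (¬T ∨ ¬R ∨ ¬Q)) ∧ ¬¬Q   [eliminate →]
= (¬(¬T ∨ ¬R ∨ ¬Q) ∨ P) ∧ (¬P ∨ ¬T ∨ ¬R ∨ ¬Q) ∧ ¬¬Q   [eliminate →]
= ((¬¬T ∧ ¬¬R ∧ ¬¬Q) ∨ P) ∧ (¬P ∨ ¬T ∨ ¬R ∨ ¬Q) ∧ ¬¬Q   [De Morgan]
= ((T ∧ ¬¬R ∧ ¬¬Q) ∨ P) ∧ (¬P ∨ ¬T ∨ ¬R ∨ ¬Q) ∧ ¬¬Q   [double negation]
= ((T ∧ R ∧ ¬¬Q) ∨ P) ∧ (¬P ∨ ¬T ∨ ¬R ∨ ¬Q) ∧ ¬¬Q   [double negation]
= ((T ∧ R ∧ Q) ∨ P) ∧ (¬P ∨ ¬T ∨ ¬R ∨ ¬Q) ∧ ¬¬Q   [double negation]
= ((T ∧ R ∧ Q) ∨ P) ∧ (¬P ∨ ¬T ∨ ¬R ∨ ¬Q) ∧ Q   [double negation]
= (T ∧ R ∧ Q ∧ ¬P ∧ Q) ∨ (T ∧ R ∧ Q ∧ ¬T ∧ Q) ∨ (T ∧ R ∧ Q ∧ ¬R ∧ Q) ∨ (T ∧ R ∧ Q ∧ ¬Q ∧ Q) ∨ (P ∧ ¬P ∧ Q) ∨ (P ∧ ¬T ∧ Q) ∨ (P ∧ ¬R ∧ Q) ∨ (P ∧ ¬Q ∧ Q)   [distribute ∧ over ∨]
= (T ∧ R ∧ Q ∧ ¬P) ∨ (P ∧ ¬T ∧ Q) ∨ (P ∧ ¬R ∧ Q)   [simplify]

(T ∧ R ∧ Q ∧ ¬P) ∨ (P ∧ ¬T ∧ Q) ∨ (P ∧ ¬R ∧ Q)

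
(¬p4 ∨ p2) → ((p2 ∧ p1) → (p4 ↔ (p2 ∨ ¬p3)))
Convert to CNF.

(¬p4 ∨ p2) → ((p2 ∧ p1) → (p4 ↔ (p2 ∨ ¬p3)))
≡ ¬(¬p4 ∨ p2) ∨ ((p2 ∧ p1) → (p4 ↔ (p2 ∨ ¬p3)))   [eliminate →]
≡ ¬(¬p4 ∨ p2) ∨ ¬(p2 ∧ p1) ∨ (p4 ↔ (p2 ∨ ¬p3))   [eliminate →]
≡ ¬(¬p4 ∨ p2) ∨ ¬(p2 ∧ p1) ∨ ((p4 → (p2 ∨ ¬p3)) ∧ ((p2 ∨ ¬p3) → p4))   [eliminate ↔]
≡ ¬(¬p4 ∨ p2) ∨ ¬(p2 ∧ p1) ∨ ((¬p4 ∨ p2 ∨ ¬p3) ∧ ((p2 ∨ ¬p3) → p4))   [eliminate →]
≡ ¬(¬p4 ∨ p2) ∨ ¬(p2 ∧ p1) ∨ ((¬p4 ∨ p2 ∨ ¬p3) ∧ (¬(p2 ∨ ¬p3) ∨ p4))   [eliminate →]
≡ (¬¬p4 ∧ ¬p2) ∨ ¬(p2 ∧ p1) ∨ ((¬p4 ∨ p2 ∨ ¬p3) ∧ (¬(p2 ∨ ¬p3) ∨ p4))   [De Morgan]
≡ (p4 ∧ ¬p2) ∨ ¬(p2 ∧ p1) ∨ ((¬p4 ∨ p2 ∨ ¬p3) ∧ (¬(p2 ∨ ¬p3) ∨ p4))   [double negation]
≡ (p4 ∧ ¬p2) ∨ ¬p2 ∨ ¬p1 ∨ ((¬p4 ∨ p2 ∨ ¬p3) ∧ (¬(p2 ∨ ¬p3) ∨ p4))   [De Morgan]
≡ (p4 ∧ ¬p2) ∨ ¬p2 ∨ ¬p1 ∨ ((¬p4 ∨ p2 ∨ ¬p3) ∧ ((¬p2 ∧ ¬¬p3) ∨ p4))   [De Morgan]
≡ (p4 ∧ ¬p2) ∨ ¬p2 ∨ ¬p1 ∨ ((¬p4 ∨ p2 ∨ ¬p3) ∧ ((¬p2 ∧ p3) ∨ p4))   [double negation]
≡ (p4 ∨ ¬p2 ∨ ¬p1 ∨ ¬p4 ∨ p2 ∨ ¬p3) ∧ (p4 ∨ ¬p2 ∨ ¬p1 ∨ ¬p2 ∨ p4) ∧ (p4 ∨ ¬p2 ∨ ¬p1 ∨ p3 ∨ p4) ∧ (¬p2 ∨ ¬p2 ∨ ¬p1 ∨ ¬p4 ∨ p2 ∨ ¬p3) ∧ (¬p2 ∨ ¬p2 ∨ ¬p1 ∨ ¬p2 ∨ p4) ∧ (¬p2 ∨ ¬p2 ∨ ¬p1 ∨ p3 ∨ p4)   [distribute ∨ over ∧]
≡ p4 ∨ ¬p2 ∨ ¬p1   [simplify]

p4 ∨ ¬p2 ∨ ¬p1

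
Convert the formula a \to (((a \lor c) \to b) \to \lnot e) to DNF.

\lnot a \lor (a \land \lnot b) \lor (c \land \lnot b) \lor \lnot e

a \to (((a \lor c) \to b) \to \lnot e)
≡ \lnot a \lor (((a \lor c) \to b) \to \lnot e)   [eliminate \to]
≡ \lnot a \lor \lnot ((a \lor c) \to b) \lor \lnot e   [eliminate \to]
≡ \lnot a \lor \lnot (\lnot (a \lor c) \lor b) \lor \lnot e   [eliminate \to]
≡ \lnot a \lor (\lnot \lnot (a \lor c) \land \lnot b) \lor \lnot e   [De Morgan]
≡ \lnot a \lor ((a \lor c) \land \lnot b) \lor \lnot e   [double negation]
≡ \lnot a \lor (a \land \lnot b) \lor (c \land \lnot b) \lor \lnot e   [distribute \land over \lor]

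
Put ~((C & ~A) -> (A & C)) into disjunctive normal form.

~((C & ~A) -> (A & C))
≡ ~(~(C & ~A) | (A & C))   [eliminate ->]
≡ ~~(C & ~A) & ~(A & C)   [De Morgan]
≡ C & ~A & ~(A & C)   [double negation]
≡ C & ~A & (~A | ~C)   [De Morgan]
≡ (C & ~A & ~A) | (C & ~A & ~C)   [distribute & over |]
≡ C & ~A   [simplify]

C & ~A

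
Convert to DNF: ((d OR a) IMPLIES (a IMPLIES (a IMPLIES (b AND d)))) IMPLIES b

(a AND NOT b) OR (a AND NOT d) OR b

((d OR a) IMPLIES (a IMPLIES (a IMPLIES (b AND d)))) IMPLIES b
= NOT ((d OR a) IMPLIES (a IMPLIES (a IMPLIES (b AND d)))) OR b   [eliminate IMPLIES]
= NOT (NOT (d OR a) OR (a IMPLIES (a IMPLIES (b AND d)))) OR b   [eliminate IMPLIES]
= NOT (NOT (d OR a) OR NOT a OR (a IMPLIES (b AND d))) OR b   [eliminate IMPLIES]
= NOT (NOT (d OR a) OR NOT a OR NOT a OR (b AND d)) OR b   [eliminate IMPLIES]
= (NOT NOT (d OR a) AND NOT NOT a AND NOT NOT a AND NOT (b AND d)) OR b   [De Morgan]
= ((d OR a) AND NOT NOT a AND NOT NOT a AND NOT (b AND d)) OR b   [double negation]
= ((d OR a) AND a AND NOT NOT a AND NOT (b AND d)) OR b   [double negation]
= ((d OR a) AND a AND a AND NOT (b AND d)) OR b   [double negation]
= ((d OR a) AND a AND a AND (NOT b OR NOT d)) OR b   [De Morgan]
= (d AND a AND a AND NOT b) OR (d AND a AND a AND NOT d) OR (a AND a AND a AND NOT b) OR (a AND a AND a AND NOT d) OR b   [distribute AND over OR]
= (a AND NOT b) OR (a AND NOT d) OR b   [simplify]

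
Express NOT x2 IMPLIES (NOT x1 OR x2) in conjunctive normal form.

x2 OR NOT x1

NOT x2 IMPLIES (NOT x1 OR x2)
= NOT NOT x2 OR NOT x1 OR x2   [eliminate IMPLIES]
= x2 OR NOT x1 OR x2   [double negation]
= x2 OR NOT x1   [simplify]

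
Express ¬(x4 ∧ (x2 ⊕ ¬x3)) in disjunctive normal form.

¬(x4 ∧ (x2 ⊕ ¬x3))
≡ ¬(x4 ∧ ((x2 ∧ ¬¬x3) ∨ (¬x2 ∧ ¬x3)))
≡ ¬x4 ∨ ¬((x2 ∧ ¬¬x3) ∨ (¬x2 ∧ ¬x3))
≡ ¬x4 ∨ (¬(x2 ∧ ¬¬x3) ∧ ¬(¬x2 ∧ ¬x3))
≡ ¬x4 ∨ ((¬x2 ∨ ¬¬¬x3) ∧ ¬(¬x2 ∧ ¬x3))
≡ ¬x4 ∨ ((¬x2 ∨ ¬x3) ∧ ¬(¬x2 ∧ ¬x3))
≡ ¬x4 ∨ ((¬x2 ∨ ¬x3) ∧ (¬¬x2 ∨ ¬¬x3))
≡ ¬x4 ∨ ((¬x2 ∨ ¬x3) ∧ (x2 ∨ ¬¬x3))
≡ ¬x4 ∨ ((¬x2 ∨ ¬x3) ∧ (x2 ∨ x3))
≡ ¬x4 ∨ (¬x2 ∧ x2) ∨ (¬x2 ∧ x3) ∨ (¬x3 ∧ x2) ∨ (¬x3 ∧ x3)
≡ ¬x4 ∨ (¬x2 ∧ x3) ∨ (¬x3 ∧ x2)

¬x4 ∨ (¬x2 ∧ x3) ∨ (¬x3 ∧ x2)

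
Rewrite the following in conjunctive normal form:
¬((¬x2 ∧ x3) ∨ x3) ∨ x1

¬((¬x2 ∧ x3) ∨ x3) ∨ x1
≡ (¬(¬x2 ∧ x3) ∧ ¬x3) ∨ x1
≡ ((¬¬x2 ∨ ¬x3) ∧ ¬x3) ∨ x1
≡ ((x2 ∨ ¬x3) ∧ ¬x3) ∨ x1
≡ (x2 ∨ ¬x3 ∨ x1) ∧ (¬x3 ∨ x1)
≡ ¬x3 ∨ x1

¬x3 ∨ x1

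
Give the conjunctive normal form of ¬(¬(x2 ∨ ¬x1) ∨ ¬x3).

(x2 ∨ ¬x1) ∧ x3

¬(¬(x2 ∨ ¬x1) ∨ ¬x3)
= ¬¬(x2 ∨ ¬x1) ∧ ¬¬x3
= (x2 ∨ ¬x1) ∧ ¬¬x3
= (x2 ∨ ¬x1) ∧ x3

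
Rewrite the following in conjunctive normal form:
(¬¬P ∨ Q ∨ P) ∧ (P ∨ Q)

P ∨ Q

(¬¬P ∨ Q ∨ P) ∧ (P ∨ Q)
≡ (P ∨ Q ∨ P) ∧ (P ∨ Q)
≡ P ∨ Q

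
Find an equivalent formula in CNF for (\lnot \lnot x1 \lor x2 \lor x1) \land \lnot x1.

(\lnot \lnot x1 \lor x2 \lor x1) \land \lnot x1
≡ (x1 \lor x2 \lor x1) \land \lnot x1   — double negation
≡ (x1 \lor x2) \land \lnot x1   — simplify

(x1 \lor x2) \land \lnot x1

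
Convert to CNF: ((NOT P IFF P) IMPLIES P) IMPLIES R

(P OR R) AND (NOT P OR R)

((NOT P IFF P) IMPLIES P) IMPLIES R
= NOT ((NOT P IFF P) IMPLIES P) OR R   — eliminate IMPLIES
= NOT (NOT (NOT P IFF P) OR P) OR R   — eliminate IMPLIES
= NOT (NOT ((NOT P IMPLIES P) AND (P IMPLIES NOT P)) OR P) OR R   — eliminate IFF
= NOT (NOT ((NOT NOT P OR P) AND (P IMPLIES NOT P)) OR P) OR R   — eliminate IMPLIES
= NOT (NOT ((NOT NOT P OR P) AND (NOT P OR NOT P)) OR P) OR R   — eliminate IMPLIES
= (NOT NOT ((NOT NOT P OR P) AND (NOT P OR NOT P)) AND NOT P) OR R   — De Morgan
= ((NOT NOT P OR P) AND (NOT P OR NOT P) AND NOT P) OR R   — double negation
= ((P OR P) AND (NOT P OR NOT P) AND NOT P) OR R   — double negation
= (P OR P OR R) AND (NOT P OR NOT P OR R) AND (NOT P OR R)   — distribute OR over AND
= (P OR R) AND (NOT P OR R)   — simplify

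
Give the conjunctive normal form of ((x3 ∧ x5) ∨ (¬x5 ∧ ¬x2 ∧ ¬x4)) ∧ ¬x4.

(x3 ∨ ¬x5) ∧ (x3 ∨ ¬x2) ∧ (x5 ∨ ¬x2) ∧ ¬x4

((x3 ∧ x5) ∨ (¬x5 ∧ ¬x2 ∧ ¬x4)) ∧ ¬x4
≡ (x3 ∨ ¬x5) ∧ (x3 ∨ ¬x2) ∧ (x3 ∨ ¬x4) ∧ (x5 ∨ ¬x5) ∧ (x5 ∨ ¬x2) ∧ (x5 ∨ ¬x4) ∧ ¬x4   — distribute ∨ over ∧
≡ (x3 ∨ ¬x5) ∧ (x3 ∨ ¬x2) ∧ (x5 ∨ ¬x2) ∧ ¬x4   — simplify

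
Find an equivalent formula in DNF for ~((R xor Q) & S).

(~R & ~Q) | (Q & R) | ~S

~((R xor Q) & S)
≡ ~(((R & ~Q) | (~R & Q)) & S)   (expand xor)
≡ ~((R & ~Q) | (~R & Q)) | ~S   (De Morgan)
≡ (~(R & ~Q) & ~(~R & Q)) | ~S   (De Morgan)
≡ ((~R | ~~Q) & ~(~R & Q)) | ~S   (De Morgan)
≡ ((~R | Q) & ~(~R & Q)) | ~S   (double negation)
≡ ((~R | Q) & (~~R | ~Q)) | ~S   (De Morgan)
≡ ((~R | Q) & (R | ~Q)) | ~S   (double negation)
≡ (~R & R) | (~R & ~Q) | (Q & R) | (Q & ~Q) | ~S   (distribute & over |)
≡ (~R & ~Q) | (Q & R) | ~S   (simplify)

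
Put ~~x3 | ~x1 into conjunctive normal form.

x3 | ~x1

~~x3 | ~x1
≡ x3 | ~x1   — double negation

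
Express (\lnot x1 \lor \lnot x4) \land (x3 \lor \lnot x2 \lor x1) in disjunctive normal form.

(\lnot x1 \lor \lnot x4) \land (x3 \lor \lnot x2 \lor x1)
⇔ (\lnot x1 \land x3) \lor (\lnot x1 \land \lnot x2) \lor (\lnot x1 \land x1) \lor (\lnot x4 \land x3) \lor (\lnot x4 \land \lnot x2) \lor (\lnot x4 \land x1)
⇔ (\lnot x1 \land x3) \lor (\lnot x1 \land \lnot x2) \lor (\lnot x4 \land x3) \lor (\lnot x4 \land \lnot x2) \lor (\lnot x4 \land x1)

(\lnot x1 \land x3) \lor (\lnot x1 \land \lnot x2) \lor (\lnot x4 \land x3) \lor (\lnot x4 \land \lnot x2) \lor (\lnot x4 \land x1)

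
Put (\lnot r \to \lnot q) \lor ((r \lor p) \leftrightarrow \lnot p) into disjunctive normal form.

(\lnot r \to \lnot q) \lor ((r \lor p) \leftrightarrow \lnot p)
⇔ \lnot \lnot r \lor \lnot q \lor ((r \lor p) \leftrightarrow \lnot p)   (eliminate \to)
⇔ \lnot \lnot r \lor \lnot q \lor (((r \lor p) \to \lnot p) \land (\lnot p \to (r \lor p)))   (eliminate \leftrightarrow)
⇔ \lnot \lnot r \lor \lnot q \lor ((\lnot (r \lor p) \lor \lnot p) \land (\lnot p \to (r \lor p)))   (eliminate \to)
⇔ \lnot \lnot r \lor \lnot q \lor ((\lnot (r \lor p) \lor \lnot p) \land (\lnot \lnot p \lor r \lor p))   (eliminate \to)
⇔ r \lor \lnot q \lor ((\lnot (r \lor p) \lor \lnot p) \land (\lnot \lnot p \lor r \lor p))   (double negation)
⇔ r \lor \lnot q \lor (((\lnot r \land \lnot p) \lor \lnot p) \land (\lnot \lnot p \lor r \lor p))   (De Morgan)
⇔ r \lor \lnot q \lor (((\lnot r \land \lnot p) \lor \lnot p) \land (p \lor r \lor p))   (double negation)
⇔ r \lor \lnot q \lor (\lnot r \land \lnot p \land p) \lor (\lnot r \land \lnot p \land r) \lor (\lnot r \land \lnot p \land p) \lor (\lnot p \land p) \lor (\lnot p \land r) \lor (\lnot p \land p)   (distribute \land over \lor)
⇔ r \lor \lnot q   (simplify)

r \lor \lnot q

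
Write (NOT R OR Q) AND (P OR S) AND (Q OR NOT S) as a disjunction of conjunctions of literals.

(NOT R AND P AND NOT S) OR (Q AND P) OR (Q AND S)

(NOT R OR Q) AND (P OR S) AND (Q OR NOT S)
⇔ (NOT R AND P AND Q) OR (NOT R AND P AND NOT S) OR (NOT R AND S AND Q) OR (NOT R AND S AND NOT S) OR (Q AND P AND Q) OR (Q AND P AND NOT S) OR (Q AND S AND Q) OR (Q AND S AND NOT S)   — distribute AND over OR
⇔ (NOT R AND P AND NOT S) OR (Q AND P) OR (Q AND S)   — simplify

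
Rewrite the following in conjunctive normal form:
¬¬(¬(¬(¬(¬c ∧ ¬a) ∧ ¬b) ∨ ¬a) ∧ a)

¬b ∧ a

¬¬(¬(¬(¬(¬c ∧ ¬a) ∧ ¬b) ∨ ¬a) ∧ a)
≡ ¬(¬(¬(¬c ∧ ¬a) ∧ ¬b) ∨ ¬a) ∧ a   (double negation)
≡ ¬¬(¬(¬c ∧ ¬a) ∧ ¬b) ∧ ¬¬a ∧ a   (De Morgan)
≡ ¬(¬c ∧ ¬a) ∧ ¬b ∧ ¬¬a ∧ a   (double negation)
≡ (¬¬c ∨ ¬¬a) ∧ ¬b ∧ ¬¬a ∧ a   (De Morgan)
≡ (c ∨ ¬¬a) ∧ ¬b ∧ ¬¬a ∧ a   (double negation)
≡ (c ∨ a) ∧ ¬b ∧ ¬¬a ∧ a   (double negation)
≡ (c ∨ a) ∧ ¬b ∧ a ∧ a   (double negation)
≡ ¬b ∧ a   (simplify)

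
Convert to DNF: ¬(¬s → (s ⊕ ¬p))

¬(¬s → (s ⊕ ¬p))
⇔ ¬(¬¬s ∨ (s ⊕ ¬p))   (eliminate →)
⇔ ¬(¬¬s ∨ (s ∧ ¬¬p) ∨ (¬s ∧ ¬p))   (expand ⊕)
⇔ ¬¬¬s ∧ ¬(s ∧ ¬¬p) ∧ ¬(¬s ∧ ¬p)   (De Morgan)
⇔ ¬s ∧ ¬(s ∧ ¬¬p) ∧ ¬(¬s ∧ ¬p)   (double negation)
⇔ ¬s ∧ (¬s ∨ ¬¬¬p) ∧ ¬(¬s ∧ ¬p)   (De Morgan)
⇔ ¬s ∧ (¬s ∨ ¬p) ∧ ¬(¬s ∧ ¬p)   (double negation)
⇔ ¬s ∧ (¬s ∨ ¬p) ∧ (¬¬s ∨ ¬¬p)   (De Morgan)
⇔ ¬s ∧ (¬s ∨ ¬p) ∧ (s ∨ ¬¬p)   (double negation)
⇔ ¬s ∧ (¬s ∨ ¬p) ∧ (s ∨ p)   (double negation)
⇔ (¬s ∧ ¬s ∧ s) ∨ (¬s ∧ ¬s ∧ p) ∨ (¬s ∧ ¬p ∧ s) ∨ (¬s ∧ ¬p ∧ p)   (distribute ∧ over ∨)
⇔ ¬s ∧ p   (simplify)

¬s ∧ p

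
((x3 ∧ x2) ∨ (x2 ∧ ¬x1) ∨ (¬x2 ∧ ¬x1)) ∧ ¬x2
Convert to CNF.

((x3 ∧ x2) ∨ (x2 ∧ ¬x1) ∨ (¬x2 ∧ ¬x1)) ∧ ¬x2
≡ (x3 ∨ x2 ∨ ¬x2) ∧ (x3 ∨ x2 ∨ ¬x1) ∧ (x3 ∨ ¬x1 ∨ ¬x2) ∧ (x3 ∨ ¬x1 ∨ ¬x1) ∧ (x2 ∨ x2 ∨ ¬x2) ∧ (x2 ∨ x2 ∨ ¬x1) ∧ (x2 ∨ ¬x1 ∨ ¬x2) ∧ (x2 ∨ ¬x1 ∨ ¬x1) ∧ ¬x2   [distribute ∨ over ∧]
≡ (x3 ∨ ¬x1) ∧ (x2 ∨ ¬x1) ∧ ¬x2   [simplify]

(x3 ∨ ¬x1) ∧ (x2 ∨ ¬x1) ∧ ¬x2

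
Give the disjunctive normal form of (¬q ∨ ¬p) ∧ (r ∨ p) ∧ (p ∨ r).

(¬q ∧ r) ∨ (¬q ∧ p) ∨ (¬p ∧ r)

(¬q ∨ ¬p) ∧ (r ∨ p) ∧ (p ∨ r)
= (¬q ∧ r ∧ p) ∨ (¬q ∧ r ∧ r) ∨ (¬q ∧ p ∧ p) ∨ (¬q ∧ p ∧ r) ∨ (¬p ∧ r ∧ p) ∨ (¬p ∧ r ∧ r) ∨ (¬p ∧ p ∧ p) ∨ (¬p ∧ p ∧ r)   [distribute ∧ over ∨]
= (¬q ∧ r) ∨ (¬q ∧ p) ∨ (¬p ∧ r)   [simplify]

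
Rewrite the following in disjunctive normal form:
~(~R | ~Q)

R & Q

~(~R | ~Q)
⇔ ~~R & ~~Q   [De Morgan]
⇔ R & ~~Q   [double negation]
⇔ R & Q   [double negation]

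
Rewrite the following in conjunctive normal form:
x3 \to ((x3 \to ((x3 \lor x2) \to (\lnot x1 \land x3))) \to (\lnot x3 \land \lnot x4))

\lnot x3 \lor x1

x3 \to ((x3 \to ((x3 \lor x2) \to (\lnot x1 \land x3))) \to (\lnot x3 \land \lnot x4))
≡ \lnot x3 \lor ((x3 \to ((x3 \lor x2) \to (\lnot x1 \land x3))) \to (\lnot x3 \land \lnot x4))
≡ \lnot x3 \lor \lnot (x3 \to ((x3 \lor x2) \to (\lnot x1 \land x3))) \lor (\lnot x3 \land \lnot x4)
≡ \lnot x3 \lor \lnot (\lnot x3 \lor ((x3 \lor x2) \to (\lnot x1 \land x3))) \lor (\lnot x3 \land \lnot x4)
≡ \lnot x3 \lor \lnot (\lnot x3 \lor \lnot (x3 \lor x2) \lor (\lnot x1 \land x3)) \lor (\lnot x3 \land \lnot x4)
≡ \lnot x3 \lor (\lnot \lnot x3 \land \lnot \lnot (x3 \lor x2) \land \lnot (\lnot x1 \land x3)) \lor (\lnot x3 \land \lnot x4)
≡ \lnot x3 \lor (x3 \land \lnot \lnot (x3 \lor x2) \land \lnot (\lnot x1 \land x3)) \lor (\lnot x3 \land \lnot x4)
≡ \lnot x3 \lor (x3 \land (x3 \lor x2) \land \lnot (\lnot x1 \land x3)) \lor (\lnot x3 \land \lnot x4)
≡ \lnot x3 \lor (x3 \land (x3 \lor x2) \land (\lnot \lnot x1 \lor \lnot x3)) \lor (\lnot x3 \land \lnot x4)
≡ \lnot x3 \lor (x3 \land (x3 \lor x2) \land (x1 \lor \lnot x3)) \lor (\lnot x3 \land \lnot x4)
≡ (\lnot x3 \lor x3 \lor \lnot x3) \land (\lnot x3 \lor x3 \lor \lnot x4) \land (\lnot x3 \lor x3 \lor x2 \lor \lnot x3) \land (\lnot x3 \lor x3 \lor x2 \lor \lnot x4) \land (\lnot x3 \lor x1 \lor \lnot x3 \lor \lnot x3) \land (\lnot x3 \lor x1 \lor \lnot x3 \lor \lnot x4)
≡ \lnot x3 \lor x1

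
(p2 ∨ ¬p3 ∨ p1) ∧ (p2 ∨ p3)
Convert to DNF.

p2 ∨ (p1 ∧ p3)

(p2 ∨ ¬p3 ∨ p1) ∧ (p2 ∨ p3)
≡ (p2 ∧ p2) ∨ (p2 ∧ p3) ∨ (¬p3 ∧ p2) ∨ (¬p3 ∧ p3) ∨ (p1 ∧ p2) ∨ (p1 ∧ p3)   [distribute ∧ over ∨]
≡ p2 ∨ (p1 ∧ p3)   [simplify]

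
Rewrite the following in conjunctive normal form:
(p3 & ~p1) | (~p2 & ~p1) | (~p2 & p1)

(p3 | ~p2) & (~p1 | ~p2)

(p3 & ~p1) | (~p2 & ~p1) | (~p2 & p1)
= (p3 | ~p2 | ~p2) & (p3 | ~p2 | p1) & (p3 | ~p1 | ~p2) & (p3 | ~p1 | p1) & (~p1 | ~p2 | ~p2) & (~p1 | ~p2 | p1) & (~p1 | ~p1 | ~p2) & (~p1 | ~p1 | p1)   (distribute | over &)
= (p3 | ~p2) & (~p1 | ~p2)   (simplify)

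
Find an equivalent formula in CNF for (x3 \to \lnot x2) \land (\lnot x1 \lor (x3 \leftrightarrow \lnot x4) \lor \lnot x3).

(x3 \to \lnot x2) \land (\lnot x1 \lor (x3 \leftrightarrow \lnot x4) \lor \lnot x3)
≡ (\lnot x3 \lor \lnot x2) \land (\lnot x1 \lor (x3 \leftrightarrow \lnot x4) \lor \lnot x3)   [eliminate \to]
≡ (\lnot x3 \lor \lnot x2) \land (\lnot x1 \lor ((x3 \to \lnot x4) \land (\lnot x4 \to x3)) \lor \lnot x3)   [eliminate \leftrightarrow]
≡ (\lnot x3 \lor \lnot x2) \land (\lnot x1 \lor ((\lnot x3 \lor \lnot x4) \land (\lnot x4 \to x3)) \lor \lnot x3)   [eliminate \to]
≡ (\lnot x3 \lor \lnot x2) \land (\lnot x1 \lor ((\lnot x3 \lor \lnot x4) \land (\lnot \lnot x4 \lor x3)) \lor \lnot x3)   [eliminate \to]
≡ (\lnot x3 \lor \lnot x2) \land (\lnot x1 \lor ((\lnot x3 \lor \lnot x4) \land (x4 \lor x3)) \lor \lnot x3)   [double negation]
≡ (\lnot x3 \lor \lnot x2) \land (\lnot x1 \lor \lnot x3 \lor \lnot x4 \lor \lnot x3) \land (\lnot x1 \lor x4 \lor x3 \lor \lnot x3)   [distribute \lor over \land]
≡ (\lnot x3 \lor \lnot x2) \land (\lnot x1 \lor \lnot x3 \lor \lnot x4)   [simplify]

(\lnot x3 \lor \lnot x2) \land (\lnot x1 \lor \lnot x3 \lor \lnot x4)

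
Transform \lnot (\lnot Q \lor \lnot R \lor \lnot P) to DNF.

Q \land R \land P

\lnot (\lnot Q \lor \lnot R \lor \lnot P)
≡ \lnot \lnot Q \land \lnot \lnot R \land \lnot \lnot P   (De Morgan)
≡ Q \land \lnot \lnot R \land \lnot \lnot P   (double negation)
≡ Q \land R \land \lnot \lnot P   (double negation)
≡ Q \land R \land P   (double negation)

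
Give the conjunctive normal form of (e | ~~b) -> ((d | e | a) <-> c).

(e | ~~b) -> ((d | e | a) <-> c)
⇔ ~(e | ~~b) | ((d | e | a) <-> c)   (eliminate ->)
⇔ ~(e | ~~b) | (((d | e | a) -> c) & (c -> (d | e | a)))   (eliminate <->)
⇔ ~(e | ~~b) | ((~(d | e | a) | c) & (c -> (d | e | a)))   (eliminate ->)
⇔ ~(e | ~~b) | ((~(d | e | a) | c) & (~c | d | e | a))   (eliminate ->)
⇔ (~e & ~~~b) | ((~(d | e | a) | c) & (~c | d | e | a))   (De Morgan)
⇔ (~e & ~b) | ((~(d | e | a) | c) & (~c | d | e | a))   (double negation)
⇔ (~e & ~b) | (((~d & ~e & ~a) | c) & (~c | d | e | a))   (De Morgan)
⇔ (~e | ~d | c) & (~e | ~e | c) & (~e | ~a | c) & (~e | ~c | d | e | a) & (~b | ~d | c) & (~b | ~e | c) & (~b | ~a | c) & (~b | ~c | d | e | a)   (distribute | over &)
⇔ (~e | c) & (~b | ~d | c) & (~b | ~a | c) & (~b | ~c | d | e | a)   (simplify)

(~e | c) & (~b | ~d | c) & (~b | ~a | c) & (~b | ~c | d | e | a)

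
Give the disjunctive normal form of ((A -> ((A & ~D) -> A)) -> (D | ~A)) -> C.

((A -> ((A & ~D) -> A)) -> (D | ~A)) -> C
⇔ ~((A -> ((A & ~D) -> A)) -> (D | ~A)) | C   [eliminate ->]
⇔ ~(~(A -> ((A & ~D) -> A)) | D | ~A) | C   [eliminate ->]
⇔ ~(~(~A | ((A & ~D) -> A)) | D | ~A) | C   [eliminate ->]
⇔ ~(~(~A | ~(A & ~D) | A) | D | ~A) | C   [eliminate ->]
⇔ (~~(~A | ~(A & ~D) | A) & ~D & ~~A) | C   [De Morgan]
⇔ ((~A | ~(A & ~D) | A) & ~D & ~~A) | C   [double negation]
⇔ ((~A | ~A | ~~D | A) & ~D & ~~A) | C   [De Morgan]
⇔ ((~A | ~A | D | A) & ~D & ~~A) | C   [double negation]
⇔ ((~A | ~A | D | A) & ~D & A) | C   [double negation]
⇔ (~A & ~D & A) | (~A & ~D & A) | (D & ~D & A) | (A & ~D & A) | C   [distribute & over |]
⇔ (A & ~D) | C   [simplify]

(A & ~D) | C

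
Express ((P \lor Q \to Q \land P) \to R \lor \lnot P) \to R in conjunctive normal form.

((P \lor Q \to Q \land P) \to R \lor \lnot P) \to R
⇔ \lnot ((P \lor Q \to Q \land P) \to R \lor \lnot P) \lor R   — eliminate \to
⇔ \lnot (\lnot (P \lor Q \to Q \land P) \lor R \lor \lnot P) \lor R   — eliminate \to
⇔ \lnot (\lnot (\lnot (P \lor Q) \lor Q \land P) \lor R \lor \lnot P) \lor R   — eliminate \to
⇔ \lnot \lnot (\lnot (P \lor Q) \lor Q \land P) \land \lnot R \land \lnot \lnot P \lor R   — De Morgan
⇔ (\lnot (P \lor Q) \lor Q \land P) \land \lnot R \land \lnot \lnot P \lor R   — double negation
⇔ (\lnot P \land \lnot Q \lor Q \land P) \land \lnot R \land \lnot \lnot P \lor R   — De Morgan
⇔ (\lnot P \land \lnot Q \lor Q \land P) \land \lnot R \land P \lor R   — double negation
⇔ (\lnot P \lor Q \lor R) \land (\lnot P \lor P \lor R) \land (\lnot Q \lor Q \lor R) \land (\lnot Q \lor P \lor R) \land (\lnot R \lor R) \land (P \lor R)   — distribute \lor over \land
⇔ (\lnot P \lor Q \lor R) \land (P \lor R)   — simplify

(\lnot P \lor Q \lor R) \land (P \lor R)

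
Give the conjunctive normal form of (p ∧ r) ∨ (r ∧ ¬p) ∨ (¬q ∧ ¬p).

(r ∨ ¬q) ∧ (r ∨ ¬p)

(p ∧ r) ∨ (r ∧ ¬p) ∨ (¬q ∧ ¬p)
⇔ (p ∨ r ∨ ¬q) ∧ (p ∨ r ∨ ¬p) ∧ (p ∨ ¬p ∨ ¬q) ∧ (p ∨ ¬p ∨ ¬p) ∧ (r ∨ r ∨ ¬q) ∧ (r ∨ r ∨ ¬p) ∧ (r ∨ ¬p ∨ ¬q) ∧ (r ∨ ¬p ∨ ¬p)   (distribute ∨ over ∧)
⇔ (r ∨ ¬q) ∧ (r ∨ ¬p)   (simplify)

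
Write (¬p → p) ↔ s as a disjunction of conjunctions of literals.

(¬p → p) ↔ s
≡ ((¬p → p) → s) ∧ (s → (¬p → p))
≡ (¬(¬p → p) ∨ s) ∧ (s → (¬p → p))
≡ (¬(¬¬p ∨ p) ∨ s) ∧ (s → (¬p → p))
≡ (¬(¬¬p ∨ p) ∨ s) ∧ (¬s ∨ (¬p → p))
≡ (¬(¬¬p ∨ p) ∨ s) ∧ (¬s ∨ ¬¬p ∨ p)
≡ ((¬¬¬p ∧ ¬p) ∨ s) ∧ (¬s ∨ ¬¬p ∨ p)
≡ ((¬p ∧ ¬p) ∨ s) ∧ (¬s ∨ ¬¬p ∨ p)
≡ ((¬p ∧ ¬p) ∨ s) ∧ (¬s ∨ p ∨ p)
≡ (¬p ∧ ¬p ∧ ¬s) ∨ (¬p ∧ ¬p ∧ p) ∨ (¬p ∧ ¬p ∧ p) ∨ (s ∧ ¬s) ∨ (s ∧ p) ∨ (s ∧ p)
≡ (¬p ∧ ¬s) ∨ (s ∧ p)

(¬p ∧ ¬s) ∨ (s ∧ p)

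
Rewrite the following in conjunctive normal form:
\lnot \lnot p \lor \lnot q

p \lor \lnot q

\lnot \lnot p \lor \lnot q
= p \lor \lnot q   [double negation]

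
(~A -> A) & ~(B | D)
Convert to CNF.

A & ~B & ~D

(~A -> A) & ~(B | D)
≡ (~~A | A) & ~(B | D)   [eliminate ->]
≡ (A | A) & ~(B | D)   [double negation]
≡ (A | A) & ~B & ~D   [De Morgan]
≡ A & ~B & ~D   [simplify]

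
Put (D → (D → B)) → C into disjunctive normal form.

(D → (D → B)) → C
⇔ ¬(D → (D → B)) ∨ C   [eliminate →]
⇔ ¬(¬D ∨ (D → B)) ∨ C   [eliminate →]
⇔ ¬(¬D ∨ ¬D ∨ B) ∨ C   [eliminate →]
⇔ (¬¬D ∧ ¬¬D ∧ ¬B) ∨ C   [De Morgan]
⇔ (D ∧ ¬¬D ∧ ¬B) ∨ C   [double negation]
⇔ (D ∧ D ∧ ¬B) ∨ C   [double negation]
⇔ (D ∧ ¬B) ∨ C   [simplify]

(D ∧ ¬B) ∨ C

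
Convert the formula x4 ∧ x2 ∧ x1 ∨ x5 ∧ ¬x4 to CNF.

(x4 ∨ x5) ∧ (x2 ∨ x5) ∧ (x2 ∨ ¬x4) ∧ (x1 ∨ x5) ∧ (x1 ∨ ¬x4)

x4 ∧ x2 ∧ x1 ∨ x5 ∧ ¬x4
≡ (x4 ∨ x5) ∧ (x4 ∨ ¬x4) ∧ (x2 ∨ x5) ∧ (x2 ∨ ¬x4) ∧ (x1 ∨ x5) ∧ (x1 ∨ ¬x4)   [distribute ∨ over ∧]
≡ (x4 ∨ x5) ∧ (x2 ∨ x5) ∧ (x2 ∨ ¬x4) ∧ (x1 ∨ x5) ∧ (x1 ∨ ¬x4)   [simplify]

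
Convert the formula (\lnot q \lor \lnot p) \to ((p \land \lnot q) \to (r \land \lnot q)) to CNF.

(\lnot q \lor \lnot p) \to ((p \land \lnot q) \to (r \land \lnot q))
≡ \lnot (\lnot q \lor \lnot p) \lor ((p \land \lnot q) \to (r \land \lnot q))   [eliminate \to]
≡ \lnot (\lnot q \lor \lnot p) \lor \lnot (p \land \lnot q) \lor (r \land \lnot q)   [eliminate \to]
≡ (\lnot \lnot q \land \lnot \lnot p) \lor \lnot (p \land \lnot q) \lor (r \land \lnot q)   [De Morgan]
≡ (q \land \lnot \lnot p) \lor \lnot (p \land \lnot q) \lor (r \land \lnot q)   [double negation]
≡ (q \land p) \lor \lnot (p \land \lnot q) \lor (r \land \lnot q)   [double negation]
≡ (q \land p) \lor \lnot p \lor \lnot \lnot q \lor (r \land \lnot q)   [De Morgan]
≡ (q \land p) \lor \lnot p \lor q \lor (r \land \lnot q)   [double negation]
≡ (q \lor \lnot p \lor q \lor r) \land (q \lor \lnot p \lor q \lor \lnot q) \land (p \lor \lnot p \lor q \lor r) \land (p \lor \lnot p \lor q \lor \lnot q)   [distribute \lor over \land]
≡ q \lor \lnot p \lor r   [simplify]

q \lor \lnot p \lor r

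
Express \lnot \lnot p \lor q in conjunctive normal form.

\lnot \lnot p \lor q
⇔ p \lor q

p \lor q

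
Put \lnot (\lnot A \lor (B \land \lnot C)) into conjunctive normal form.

A \land (\lnot B \lor C)

\lnot (\lnot A \lor (B \land \lnot C))
≡ \lnot \lnot A \land \lnot (B \land \lnot C)   [De Morgan]
≡ A \land \lnot (B \land \lnot C)   [double negation]
≡ A \land (\lnot B \lor \lnot \lnot C)   [De Morgan]
≡ A \land (\lnot B \lor C)   [double negation]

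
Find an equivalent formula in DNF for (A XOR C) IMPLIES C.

(A XOR C) IMPLIES C
≡ NOT (A XOR C) OR C   (eliminate IMPLIES)
≡ NOT ((A AND NOT C) OR (NOT A AND C)) OR C   (expand XOR)
≡ (NOT (A AND NOT C) AND NOT (NOT A AND C)) OR C   (De Morgan)
≡ ((NOT A OR NOT NOT C) AND NOT (NOT A AND C)) OR C   (De Morgan)
≡ ((NOT A OR C) AND NOT (NOT A AND C)) OR C   (double negation)
≡ ((NOT A OR C) AND (NOT NOT A OR NOT C)) OR C   (De Morgan)
≡ ((NOT A OR C) AND (A OR NOT C)) OR C   (double negation)
≡ (NOT A AND A) OR (NOT A AND NOT C) OR (C AND A) OR (C AND NOT C) OR C   (distribute AND over OR)
≡ (NOT A AND NOT C) OR C   (simplify)

(NOT A AND NOT C) OR C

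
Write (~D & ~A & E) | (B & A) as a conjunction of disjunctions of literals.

(~D | B) & (~D | A) & (~A | B) & (E | B) & (E | A)

(~D & ~A & E) | (B & A)
≡ (~D | B) & (~D | A) & (~A | B) & (~A | A) & (E | B) & (E | A)   [distribute | over &]
≡ (~D | B) & (~D | A) & (~A | B) & (E | B) & (E | A)   [simplify]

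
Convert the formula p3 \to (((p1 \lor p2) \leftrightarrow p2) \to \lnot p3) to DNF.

p3 \to (((p1 \lor p2) \leftrightarrow p2) \to \lnot p3)
≡ \lnot p3 \lor (((p1 \lor p2) \leftrightarrow p2) \to \lnot p3)   [eliminate \to]
≡ \lnot p3 \lor \lnot ((p1 \lor p2) \leftrightarrow p2) \lor \lnot p3   [eliminate \to]
≡ \lnot p3 \lor \lnot (((p1 \lor p2) \to p2) \land (p2 \to (p1 \lor p2))) \lor \lnot p3   [eliminate \leftrightarrow]
≡ \lnot p3 \lor \lnot ((\lnot (p1 \lor p2) \lor p2) \land (p2 \to (p1 \lor p2))) \lor \lnot p3   [eliminate \to]
≡ \lnot p3 \lor \lnot ((\lnot (p1 \lor p2) \lor p2) \land (\lnot p2 \lor p1 \lor p2)) \lor \lnot p3   [eliminate \to]
≡ \lnot p3 \lor \lnot (\lnot (p1 \lor p2) \lor p2) \lor \lnot (\lnot p2 \lor p1 \lor p2) \lor \lnot p3   [De Morgan]
≡ \lnot p3 \lor (\lnot \lnot (p1 \lor p2) \land \lnot p2) \lor \lnot (\lnot p2 \lor p1 \lor p2) \lor \lnot p3   [De Morgan]
≡ \lnot p3 \lor ((p1 \lor p2) \land \lnot p2) \lor \lnot (\lnot p2 \lor p1 \lor p2) \lor \lnot p3   [double negation]
≡ \lnot p3 \lor ((p1 \lor p2) \land \lnot p2) \lor (\lnot \lnot p2 \land \lnot p1 \land \lnot p2) \lor \lnot p3   [De Morgan]
≡ \lnot p3 \lor ((p1 \lor p2) \land \lnot p2) \lor (p2 \land \lnot p1 \land \lnot p2) \lor \lnot p3   [double negation]
≡ \lnot p3 \lor (p1 \land \lnot p2) \lor (p2 \land \lnot p2) \lor (p2 \land \lnot p1 \land \lnot p2) \lor \lnot p3   [distribute \land over \lor]
≡ \lnot p3 \lor (p1 \land \lnot p2)   [simplify]

\lnot p3 \lor (p1 \land \lnot p2)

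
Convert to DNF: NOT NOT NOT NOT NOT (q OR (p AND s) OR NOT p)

NOT NOT NOT NOT NOT (q OR (p AND s) OR NOT p)
⇔ NOT NOT NOT (q OR (p AND s) OR NOT p)   [double negation]
⇔ NOT (q OR (p AND s) OR NOT p)   [double negation]
⇔ NOT q AND NOT (p AND s) AND NOT NOT p   [De Morgan]
⇔ NOT q AND (NOT p OR NOT s) AND NOT NOT p   [De Morgan]
⇔ NOT q AND (NOT p OR NOT s) AND p   [double negation]
⇔ (NOT q AND NOT p AND p) OR (NOT q AND NOT s AND p)   [distribute AND over OR]
⇔ NOT q AND NOT s AND p   [simplify]

NOT q AND NOT s AND p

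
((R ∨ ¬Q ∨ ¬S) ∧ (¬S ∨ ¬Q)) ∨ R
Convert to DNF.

((R ∨ ¬Q ∨ ¬S) ∧ (¬S ∨ ¬Q)) ∨ R
≡ (R ∧ ¬S) ∨ (R ∧ ¬Q) ∨ (¬Q ∧ ¬S) ∨ (¬Q ∧ ¬Q) ∨ (¬S ∧ ¬S) ∨ (¬S ∧ ¬Q) ∨ R   [distribute ∧ over ∨]
≡ ¬Q ∨ ¬S ∨ R   [simplify]

¬Q ∨ ¬S ∨ R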